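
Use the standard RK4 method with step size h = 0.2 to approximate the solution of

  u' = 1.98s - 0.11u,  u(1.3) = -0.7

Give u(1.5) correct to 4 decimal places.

RK4: k1 = f(s_n, u_n); k2 = f(s_n + h/2, u_n + (h/2)·k1); k3 = f(s_n + h/2, u_n + (h/2)·k2); k4 = f(s_n + h, u_n + h·k3); u_{n+1} = u_n + (h/6)·(k1 + 2k2 + 2k3 + k4).
s=1.300000, u=-0.700000:
  k1 = f(1.300000, -0.700000) = 2.651000
  k2 = f(1.400000, -0.434900) = 2.819839
  k3 = f(1.400000, -0.418016) = 2.817982
  k4 = f(1.500000, -0.136404) = 2.985004
  u ← -0.700000 + (0.2/6)·(k1 + 2k2 + 2k3 + k4) = -0.136278
u(1.5) ≈ -0.1363

-0.1363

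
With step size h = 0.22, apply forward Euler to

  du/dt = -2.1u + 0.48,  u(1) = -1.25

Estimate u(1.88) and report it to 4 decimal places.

0.1047

Euler: u_{n+1} = u_n + h·f(t_n, u_n).
t=1.000000, u=-1.250000: f=3.105000 → u ← -1.250000 + 0.22·3.105000 = -0.566900
t=1.220000, u=-0.566900: f=1.670490 → u ← -0.566900 + 0.22·1.670490 = -0.199392
t=1.440000, u=-0.199392: f=0.898724 → u ← -0.199392 + 0.22·0.898724 = -0.001673
t=1.660000, u=-0.001673: f=0.483513 → u ← -0.001673 + 0.22·0.483513 = 0.104700
u(1.88) ≈ 0.1047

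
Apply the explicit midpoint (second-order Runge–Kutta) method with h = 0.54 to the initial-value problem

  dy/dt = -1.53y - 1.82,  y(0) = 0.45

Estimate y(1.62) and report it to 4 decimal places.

Midpoint: k1 = f(t_n, y_n); k2 = f(t_n + h/2, y_n + (h/2)·k1); y_{n+1} = y_n + h·k2.
t=0.000000, y=0.450000:
  k1 = f(0.000000, 0.450000) = -2.508500
  k2 = f(0.270000, -0.227295) = -1.472239
  y ← 0.450000 + 0.54·(-1.472239) = -0.345009
t=0.540000, y=-0.345009:
  k1 = f(0.540000, -0.345009) = -1.292136
  k2 = f(0.810000, -0.693886) = -0.758355
  y ← -0.345009 + 0.54·(-0.758355) = -0.754521
t=1.080000, y=-0.754521:
  k1 = f(1.080000, -0.754521) = -0.665584
  k2 = f(1.350000, -0.934228) = -0.390631
  y ← -0.754521 + 0.54·(-0.390631) = -0.965461
y(1.62) ≈ -0.9655

-0.9655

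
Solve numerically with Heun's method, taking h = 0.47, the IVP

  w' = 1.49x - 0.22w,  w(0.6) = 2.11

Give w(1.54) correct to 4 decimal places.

3.0995

Heun: k1 = f(x_n, w_n); k2 = f(x_n + h, w_n + h·k1); w_{n+1} = w_n + (h/2)·(k1 + k2).
x=0.600000, w=2.110000:
  k1 = f(0.600000, 2.110000) = 0.429800
  k2 = f(1.070000, 2.312006) = 1.085659
  w ← 2.110000 + (0.47/2)·(0.429800 + 1.085659) = 2.466133
x=1.070000, w=2.466133:
  k1 = f(1.070000, 2.466133) = 1.051751
  k2 = f(1.540000, 2.960456) = 1.643300
  w ← 2.466133 + (0.47/2)·(1.051751 + 1.643300) = 3.099470
w(1.54) ≈ 3.0995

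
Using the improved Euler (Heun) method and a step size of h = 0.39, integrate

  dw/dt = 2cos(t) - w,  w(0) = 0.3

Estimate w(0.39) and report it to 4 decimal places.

Heun: k1 = f(t_n, w_n); k2 = f(t_n + h, w_n + h·k1); w_{n+1} = w_n + (h/2)·(k1 + k2).
t=0.000000, w=0.300000:
  k1 = f(0.000000, 0.300000) = 1.700000
  k2 = f(0.390000, 0.963000) = 0.886818
  w ← 0.300000 + (0.39/2)·(1.700000 + 0.886818) = 0.804430
w(0.39) ≈ 0.8044

0.8044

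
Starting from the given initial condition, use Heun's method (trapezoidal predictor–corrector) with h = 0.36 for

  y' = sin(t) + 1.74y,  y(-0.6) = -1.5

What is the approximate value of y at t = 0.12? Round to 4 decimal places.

-5.4100

Heun: k1 = f(t_n, y_n); k2 = f(t_n + h, y_n + h·k1); y_{n+1} = y_n + (h/2)·(k1 + k2).
t=-0.600000, y=-1.500000:
  k1 = f(-0.600000, -1.500000) = -3.174642
  k2 = f(-0.240000, -2.642871) = -4.836299
  y ← -1.500000 + (0.36/2)·(-3.174642 + (-4.836299)) = -2.941969
t=-0.240000, y=-2.941969:
  k1 = f(-0.240000, -2.941969) = -5.356729
  k2 = f(0.120000, -4.870392) = -8.354770
  y ← -2.941969 + (0.36/2)·(-5.356729 + (-8.354770)) = -5.410039
y(0.12) ≈ -5.4100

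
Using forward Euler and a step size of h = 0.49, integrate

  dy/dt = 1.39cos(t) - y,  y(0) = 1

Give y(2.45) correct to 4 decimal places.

0.0355

Euler: y_{n+1} = y_n + h·f(t_n, y_n).
t=0.000000, y=1.000000: f=0.390000 → y ← 1.000000 + 0.49·0.390000 = 1.191100
t=0.490000, y=1.191100: f=0.035343 → y ← 1.191100 + 0.49·0.035343 = 1.208418
t=0.980000, y=1.208418: f=-0.434157 → y ← 1.208418 + 0.49·(-0.434157) = 0.995681
t=1.470000, y=0.995681: f=-0.855811 → y ← 0.995681 + 0.49·(-0.855811) = 0.576334
t=1.960000, y=0.576334: f=-1.103772 → y ← 0.576334 + 0.49·(-1.103772) = 0.035486
y(2.45) ≈ 0.0355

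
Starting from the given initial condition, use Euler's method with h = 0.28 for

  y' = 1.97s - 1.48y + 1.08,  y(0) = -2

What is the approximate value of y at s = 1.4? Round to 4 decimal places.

1.5678

Euler: y_{n+1} = y_n + h·f(s_n, y_n).
s=0.000000, y=-2.000000: f=4.040000 → y ← -2.000000 + 0.28·4.040000 = -0.868800
s=0.280000, y=-0.868800: f=2.917424 → y ← -0.868800 + 0.28·2.917424 = -0.051921
s=0.560000, y=-0.051921: f=2.260043 → y ← -0.051921 + 0.28·2.260043 = 0.580891
s=0.840000, y=0.580891: f=1.875081 → y ← 0.580891 + 0.28·1.875081 = 1.105914
s=1.120000, y=1.105914: f=1.649648 → y ← 1.105914 + 0.28·1.649648 = 1.567815
y(1.4) ≈ 1.5678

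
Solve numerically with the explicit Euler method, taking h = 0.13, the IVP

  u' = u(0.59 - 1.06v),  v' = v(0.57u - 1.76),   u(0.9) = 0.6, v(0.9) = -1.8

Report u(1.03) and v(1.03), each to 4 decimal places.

0.7948, -1.4682

Euler on (u,v): u_{n+1} = u_n + h·u', v_{n+1} = v_n + h·v'.
0.900000: (0.600000, -1.800000); f=(1.498800, 2.552400) → (0.794844, -1.468188)
(u(1.03), v(1.03)) ≈ (0.7948, -1.4682)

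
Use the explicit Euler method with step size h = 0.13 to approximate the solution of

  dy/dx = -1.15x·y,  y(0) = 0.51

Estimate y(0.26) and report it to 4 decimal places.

Euler: y_{n+1} = y_n + h·f(x_n, y_n).
x=0.000000, y=0.510000: f=0.000000 → y ← 0.510000 + 0.13·0.000000 = 0.510000
x=0.130000, y=0.510000: f=-0.076245 → y ← 0.510000 + 0.13·(-0.076245) = 0.500088
y(0.26) ≈ 0.5001

0.5001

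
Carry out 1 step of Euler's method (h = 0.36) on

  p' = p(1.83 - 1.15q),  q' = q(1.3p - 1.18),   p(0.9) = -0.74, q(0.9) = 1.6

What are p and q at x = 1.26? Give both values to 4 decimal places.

Euler on (p,q): p_{n+1} = p_n + h·p', q_{n+1} = q_n + h·q'.
0.900000: (-0.740000, 1.600000); f=(0.007400, -3.427200) → (-0.737336, 0.366208)
(p(1.26), q(1.26)) ≈ (-0.7373, 0.3662)

-0.7373, 0.3662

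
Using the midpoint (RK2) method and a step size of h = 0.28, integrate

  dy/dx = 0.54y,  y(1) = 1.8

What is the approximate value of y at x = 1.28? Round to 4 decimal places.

Midpoint: k1 = f(x_n, y_n); k2 = f(x_n + h/2, y_n + (h/2)·k1); y_{n+1} = y_n + h·k2.
x=1.000000, y=1.800000:
  k1 = f(1.000000, 1.800000) = 0.972000
  k2 = f(1.140000, 1.936080) = 1.045483
  y ← 1.800000 + 0.28·1.045483 = 2.092735
y(1.28) ≈ 2.0927

2.0927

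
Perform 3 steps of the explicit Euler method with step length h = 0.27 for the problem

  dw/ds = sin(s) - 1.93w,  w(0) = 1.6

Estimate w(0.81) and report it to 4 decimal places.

0.3490

Euler: w_{n+1} = w_n + h·f(s_n, w_n).
s=0.000000, w=1.600000: f=-3.088000 → w ← 1.600000 + 0.27·(-3.088000) = 0.766240
s=0.270000, w=0.766240: f=-1.212112 → w ← 0.766240 + 0.27·(-1.212112) = 0.438970
s=0.540000, w=0.438970: f=-0.333076 → w ← 0.438970 + 0.27·(-0.333076) = 0.349039
w(0.81) ≈ 0.3490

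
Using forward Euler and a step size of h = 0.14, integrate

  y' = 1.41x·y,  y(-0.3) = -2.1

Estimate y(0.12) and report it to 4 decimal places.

-1.9057

Euler: y_{n+1} = y_n + h·f(x_n, y_n).
x=-0.300000, y=-2.100000: f=0.888300 → y ← -2.100000 + 0.14·0.888300 = -1.975638
x=-0.160000, y=-1.975638: f=0.445704 → y ← -1.975638 + 0.14·0.445704 = -1.913239
x=-0.020000, y=-1.913239: f=0.053953 → y ← -1.913239 + 0.14·0.053953 = -1.905686
y(0.12) ≈ -1.9057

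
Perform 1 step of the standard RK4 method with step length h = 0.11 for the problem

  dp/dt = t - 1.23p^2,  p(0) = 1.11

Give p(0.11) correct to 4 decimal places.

RK4: k1 = f(t_n, p_n); k2 = f(t_n + h/2, p_n + (h/2)·k1); k3 = f(t_n + h/2, p_n + (h/2)·k2); k4 = f(t_n + h, p_n + h·k3); p_{n+1} = p_n + (h/6)·(k1 + 2k2 + 2k3 + k4).
t=0.000000, p=1.110000:
  k1 = f(0.000000, 1.110000) = -1.515483
  k2 = f(0.055000, 1.026648) = -1.241429
  k3 = f(0.055000, 1.041721) = -1.279776
  k4 = f(0.110000, 0.969225) = -1.045458
  p ← 1.110000 + (0.11/6)·(k1 + 2k2 + 2k3 + k4) = 0.970605
p(0.11) ≈ 0.9706

0.9706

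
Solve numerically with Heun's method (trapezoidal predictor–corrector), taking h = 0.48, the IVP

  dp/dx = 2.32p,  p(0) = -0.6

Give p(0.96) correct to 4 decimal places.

Heun: k1 = f(x_n, p_n); k2 = f(x_n + h, p_n + h·k1); p_{n+1} = p_n + (h/2)·(k1 + k2).
x=0.000000, p=-0.600000:
  k1 = f(0.000000, -0.600000) = -1.392000
  k2 = f(0.480000, -1.268160) = -2.942131
  p ← -0.600000 + (0.48/2)·(-1.392000 + (-2.942131)) = -1.640191
x=0.480000, p=-1.640191:
  k1 = f(0.480000, -1.640191) = -3.805244
  k2 = f(0.960000, -3.466709) = -8.042764
  p ← -1.640191 + (0.48/2)·(-3.805244 + (-8.042764)) = -4.483714
p(0.96) ≈ -4.4837

-4.4837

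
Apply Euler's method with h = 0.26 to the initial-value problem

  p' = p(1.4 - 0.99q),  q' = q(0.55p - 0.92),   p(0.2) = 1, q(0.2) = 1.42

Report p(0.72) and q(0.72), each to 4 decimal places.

1.0321, 1.1597

Euler on (p,q): p_{n+1} = p_n + h·p', q_{n+1} = q_n + h·q'.
0.200000: (1.000000, 1.420000); f=(-0.005800, -0.525400) → (0.998492, 1.283396)
0.460000: (0.998492, 1.283396); f=(0.129243, -0.475921) → (1.032095, 1.159657)
(p(0.72), q(0.72)) ≈ (1.0321, 1.1597)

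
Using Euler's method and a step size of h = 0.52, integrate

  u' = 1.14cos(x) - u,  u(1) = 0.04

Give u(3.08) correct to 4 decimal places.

-0.5795

Euler: u_{n+1} = u_n + h·f(x_n, u_n).
x=1.000000, u=0.040000: f=0.575945 → u ← 0.040000 + 0.52·0.575945 = 0.339491
x=1.520000, u=0.339491: f=-0.281608 → u ← 0.339491 + 0.52·(-0.281608) = 0.193055
x=2.040000, u=0.193055: f=-0.708536 → u ← 0.193055 + 0.52·(-0.708536) = -0.175384
x=2.560000, u=-0.175384: f=-0.777188 → u ← -0.175384 + 0.52·(-0.777188) = -0.579521
u(3.08) ≈ -0.5795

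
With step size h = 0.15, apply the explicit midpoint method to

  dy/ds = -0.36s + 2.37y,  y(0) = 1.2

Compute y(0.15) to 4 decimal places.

Midpoint: k1 = f(s_n, y_n); k2 = f(s_n + h/2, y_n + (h/2)·k1); y_{n+1} = y_n + h·k2.
s=0.000000, y=1.200000:
  k1 = f(0.000000, 1.200000) = 2.844000
  k2 = f(0.075000, 1.413300) = 3.322521
  y ← 1.200000 + 0.15·3.322521 = 1.698378
y(0.15) ≈ 1.6984

1.6984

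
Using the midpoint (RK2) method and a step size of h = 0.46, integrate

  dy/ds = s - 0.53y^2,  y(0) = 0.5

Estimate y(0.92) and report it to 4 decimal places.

Midpoint: k1 = f(s_n, y_n); k2 = f(s_n + h/2, y_n + (h/2)·k1); y_{n+1} = y_n + h·k2.
s=0.000000, y=0.500000:
  k1 = f(0.000000, 0.500000) = -0.132500
  k2 = f(0.230000, 0.469525) = 0.113160
  y ← 0.500000 + 0.46·0.113160 = 0.552053
s=0.460000, y=0.552053:
  k1 = f(0.460000, 0.552053) = 0.298476
  k2 = f(0.690000, 0.620703) = 0.485806
  y ← 0.552053 + 0.46·0.485806 = 0.775524
y(0.92) ≈ 0.7755

0.7755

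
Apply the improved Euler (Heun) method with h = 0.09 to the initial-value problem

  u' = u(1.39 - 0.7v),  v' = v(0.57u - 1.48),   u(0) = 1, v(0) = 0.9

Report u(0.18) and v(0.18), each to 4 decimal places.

Heun on (u,v): k1 = f(t_n, state_n); k2 = f(t_n + h, state_n + h·k1); state_{n+1} = state_n + (h/2)·(k1 + k2).
0.000000: (1.000000, 0.900000)
  k1 = (0.760000, -0.819000)
  predictor → (1.068400, 0.826290)
  k2 = (0.867110, -0.719709)
  → (1.073220, 0.830758)
0.090000: (1.073220, 0.830758)
  k1 = (0.867665, -0.721318)
  predictor → (1.151310, 0.765840)
  k2 = (0.983118, -0.630863)
  → (1.156505, 0.769910)
(u(0.18), v(0.18)) ≈ (1.1565, 0.7699)

1.1565, 0.7699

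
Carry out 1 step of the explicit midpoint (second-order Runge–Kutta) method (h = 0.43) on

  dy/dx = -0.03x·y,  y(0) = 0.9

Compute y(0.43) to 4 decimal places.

0.8975

Midpoint: k1 = f(x_n, y_n); k2 = f(x_n + h/2, y_n + (h/2)·k1); y_{n+1} = y_n + h·k2.
x=0.000000, y=0.900000:
  k1 = f(0.000000, 0.900000) = 0.000000
  k2 = f(0.215000, 0.900000) = -0.005805
  y ← 0.900000 + 0.43·(-0.005805) = 0.897504
y(0.43) ≈ 0.8975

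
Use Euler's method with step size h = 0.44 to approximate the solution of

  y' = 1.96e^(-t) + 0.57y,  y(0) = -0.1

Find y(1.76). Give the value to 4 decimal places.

Euler: y_{n+1} = y_n + h·f(t_n, y_n).
t=0.000000, y=-0.100000: f=1.903000 → y ← -0.100000 + 0.44·1.903000 = 0.737320
t=0.440000, y=0.737320: f=1.682584 → y ← 0.737320 + 0.44·1.682584 = 1.477657
t=0.880000, y=1.477657: f=1.655239 → y ← 1.477657 + 0.44·1.655239 = 2.205962
t=1.320000, y=2.205962: f=1.780984 → y ← 2.205962 + 0.44·1.780984 = 2.989595
y(1.76) ≈ 2.9896

2.9896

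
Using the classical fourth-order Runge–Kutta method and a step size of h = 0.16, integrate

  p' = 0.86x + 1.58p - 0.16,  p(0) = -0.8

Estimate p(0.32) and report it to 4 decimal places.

-1.3405

RK4: k1 = f(x_n, p_n); k2 = f(x_n + h/2, p_n + (h/2)·k1); k3 = f(x_n + h/2, p_n + (h/2)·k2); k4 = f(x_n + h, p_n + h·k3); p_{n+1} = p_n + (h/6)·(k1 + 2k2 + 2k3 + k4).
x=0.000000, p=-0.800000:
  k1 = f(0.000000, -0.800000) = -1.424000
  k2 = f(0.080000, -0.913920) = -1.535194
  k3 = f(0.080000, -0.922815) = -1.549248
  k4 = f(0.160000, -1.047880) = -1.678050
  p ← -0.800000 + (0.16/6)·(k1 + 2k2 + 2k3 + k4) = -1.047225
x=0.160000, p=-1.047225:
  k1 = f(0.160000, -1.047225) = -1.677015
  k2 = f(0.240000, -1.181386) = -1.820190
  k3 = f(0.240000, -1.192840) = -1.838287
  k4 = f(0.320000, -1.341351) = -2.004134
  p ← -1.047225 + (0.16/6)·(k1 + 2k2 + 2k3 + k4) = -1.340508
p(0.32) ≈ -1.3405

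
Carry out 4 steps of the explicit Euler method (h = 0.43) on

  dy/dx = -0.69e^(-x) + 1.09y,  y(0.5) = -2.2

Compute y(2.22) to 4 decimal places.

-11.2206

Euler: y_{n+1} = y_n + h·f(x_n, y_n).
x=0.500000, y=-2.200000: f=-2.816506 → y ← -2.200000 + 0.43·(-2.816506) = -3.411098
x=0.930000, y=-3.411098: f=-3.990338 → y ← -3.411098 + 0.43·(-3.990338) = -5.126943
x=1.360000, y=-5.126943: f=-5.765464 → y ← -5.126943 + 0.43·(-5.765464) = -7.606093
x=1.790000, y=-7.606093: f=-8.405844 → y ← -7.606093 + 0.43·(-8.405844) = -11.220605
y(2.22) ≈ -11.2206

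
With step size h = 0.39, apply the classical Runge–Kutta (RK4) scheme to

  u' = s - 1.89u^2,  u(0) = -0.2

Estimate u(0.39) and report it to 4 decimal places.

RK4: k1 = f(s_n, u_n); k2 = f(s_n + h/2, u_n + (h/2)·k1); k3 = f(s_n + h/2, u_n + (h/2)·k2); k4 = f(s_n + h, u_n + h·k3); u_{n+1} = u_n + (h/6)·(k1 + 2k2 + 2k3 + k4).
s=0.000000, u=-0.200000:
  k1 = f(0.000000, -0.200000) = -0.075600
  k2 = f(0.195000, -0.214742) = 0.107844
  k3 = f(0.195000, -0.178970) = 0.134463
  k4 = f(0.390000, -0.147560) = 0.348847
  u ← -0.200000 + (0.39/6)·(k1 + 2k2 + 2k3 + k4) = -0.150739
u(0.39) ≈ -0.1507

-0.1507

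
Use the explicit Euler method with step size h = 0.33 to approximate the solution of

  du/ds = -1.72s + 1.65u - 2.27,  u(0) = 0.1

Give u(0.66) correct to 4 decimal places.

Euler: u_{n+1} = u_n + h·f(s_n, u_n).
s=0.000000, u=0.100000: f=-2.105000 → u ← 0.100000 + 0.33·(-2.105000) = -0.594650
s=0.330000, u=-0.594650: f=-3.818773 → u ← -0.594650 + 0.33·(-3.818773) = -1.854845
u(0.66) ≈ -1.8548

-1.8548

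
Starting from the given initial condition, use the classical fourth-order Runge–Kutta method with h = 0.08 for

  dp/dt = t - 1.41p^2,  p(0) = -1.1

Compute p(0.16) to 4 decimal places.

-1.4472

RK4: k1 = f(t_n, p_n); k2 = f(t_n + h/2, p_n + (h/2)·k1); k3 = f(t_n + h/2, p_n + (h/2)·k2); k4 = f(t_n + h, p_n + h·k3); p_{n+1} = p_n + (h/6)·(k1 + 2k2 + 2k3 + k4).
t=0.000000, p=-1.100000:
  k1 = f(0.000000, -1.100000) = -1.706100
  k2 = f(0.040000, -1.168244) = -1.884360
  k3 = f(0.040000, -1.175374) = -1.907922
  k4 = f(0.080000, -1.252634) = -2.132419
  p ← -1.100000 + (0.08/6)·(k1 + 2k2 + 2k3 + k4) = -1.252308
t=0.080000, p=-1.252308:
  k1 = f(0.080000, -1.252308) = -2.131267
  k2 = f(0.120000, -1.337558) = -2.402578
  k3 = f(0.120000, -1.348411) = -2.443679
  k4 = f(0.160000, -1.447802) = -2.795544
  p ← -1.252308 + (0.08/6)·(k1 + 2k2 + 2k3 + k4) = -1.447232
p(0.16) ≈ -1.4472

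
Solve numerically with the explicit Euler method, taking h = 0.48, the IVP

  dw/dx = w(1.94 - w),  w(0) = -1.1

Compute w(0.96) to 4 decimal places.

-8.7366

Euler: w_{n+1} = w_n + h·f(x_n, w_n).
x=0.000000, w=-1.100000: f=-3.344000 → w ← -1.100000 + 0.48·(-3.344000) = -2.705120
x=0.480000, w=-2.705120: f=-12.565607 → w ← -2.705120 + 0.48·(-12.565607) = -8.736611
w(0.96) ≈ -8.7366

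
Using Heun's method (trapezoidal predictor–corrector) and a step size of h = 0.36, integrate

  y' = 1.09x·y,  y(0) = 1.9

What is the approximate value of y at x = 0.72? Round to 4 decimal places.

2.5058

Heun: k1 = f(x_n, y_n); k2 = f(x_n + h, y_n + h·k1); y_{n+1} = y_n + (h/2)·(k1 + k2).
x=0.000000, y=1.900000:
  k1 = f(0.000000, 1.900000) = 0.000000
  k2 = f(0.360000, 1.900000) = 0.745560
  y ← 1.900000 + (0.36/2)·(0.000000 + 0.745560) = 2.034201
x=0.360000, y=2.034201:
  k1 = f(0.360000, 2.034201) = 0.798220
  k2 = f(0.720000, 2.321560) = 1.821960
  y ← 2.034201 + (0.36/2)·(0.798220 + 1.821960) = 2.505833
y(0.72) ≈ 2.5058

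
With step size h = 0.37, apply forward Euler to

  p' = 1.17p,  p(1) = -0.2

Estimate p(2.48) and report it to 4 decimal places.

Euler: p_{n+1} = p_n + h·f(s_n, p_n).
s=1.000000, p=-0.200000: f=-0.234000 → p ← -0.200000 + 0.37·(-0.234000) = -0.286580
s=1.370000, p=-0.286580: f=-0.335299 → p ← -0.286580 + 0.37·(-0.335299) = -0.410640
s=1.740000, p=-0.410640: f=-0.480449 → p ← -0.410640 + 0.37·(-0.480449) = -0.588407
s=2.110000, p=-0.588407: f=-0.688436 → p ← -0.588407 + 0.37·(-0.688436) = -0.843128
p(2.48) ≈ -0.8431

-0.8431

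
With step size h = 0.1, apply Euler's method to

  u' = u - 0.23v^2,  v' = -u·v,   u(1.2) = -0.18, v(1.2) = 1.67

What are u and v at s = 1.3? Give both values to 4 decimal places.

-0.2621, 1.7001

Euler on (u,v): u_{n+1} = u_n + h·u', v_{n+1} = v_n + h·v'.
1.200000: (-0.180000, 1.670000); f=(-0.821447, 0.300600) → (-0.262145, 1.700060)
(u(1.3), v(1.3)) ≈ (-0.2621, 1.7001)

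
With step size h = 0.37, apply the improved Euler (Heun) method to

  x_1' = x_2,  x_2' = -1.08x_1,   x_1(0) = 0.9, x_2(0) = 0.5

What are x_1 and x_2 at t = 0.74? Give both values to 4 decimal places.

Heun on (x_1,x_2): k1 = f(t_n, state_n); k2 = f(t_n + h, state_n + h·k1); state_{n+1} = state_n + (h/2)·(k1 + k2).
0.000000: (0.900000, 0.500000)
  k1 = (0.500000, -0.972000)
  predictor → (1.085000, 0.140360)
  k2 = (0.140360, -1.171800)
  → (1.018467, 0.103397)
0.370000: (1.018467, 0.103397)
  k1 = (0.103397, -1.099944)
  predictor → (1.056723, -0.303582)
  k2 = (-0.303582, -1.141261)
  → (0.981432, -0.311226)
(x_1(0.74), x_2(0.74)) ≈ (0.9814, -0.3112)

0.9814, -0.3112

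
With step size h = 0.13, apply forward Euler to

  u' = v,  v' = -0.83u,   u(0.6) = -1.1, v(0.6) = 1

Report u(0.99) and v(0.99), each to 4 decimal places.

Euler on (u,v): u_{n+1} = u_n + h·u', v_{n+1} = v_n + h·v'.
0.600000: (-1.100000, 1.000000); f=(1.000000, 0.913000) → (-0.970000, 1.118690)
0.730000: (-0.970000, 1.118690); f=(1.118690, 0.805100) → (-0.824570, 1.223353)
0.860000: (-0.824570, 1.223353); f=(1.223353, 0.684393) → (-0.665534, 1.312324)
(u(0.99), v(0.99)) ≈ (-0.6655, 1.3123)

-0.6655, 1.3123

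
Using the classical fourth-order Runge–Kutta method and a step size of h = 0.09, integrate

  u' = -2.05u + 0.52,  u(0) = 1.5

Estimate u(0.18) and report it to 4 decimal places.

RK4: k1 = f(x_n, u_n); k2 = f(x_n + h/2, u_n + (h/2)·k1); k3 = f(x_n + h/2, u_n + (h/2)·k2); k4 = f(x_n + h, u_n + h·k3); u_{n+1} = u_n + (h/6)·(k1 + 2k2 + 2k3 + k4).
x=0.000000, u=1.500000:
  k1 = f(0.000000, 1.500000) = -2.555000
  k2 = f(0.045000, 1.385025) = -2.319301
  k3 = f(0.045000, 1.395631) = -2.341044
  k4 = f(0.090000, 1.289306) = -2.123077
  u ← 1.500000 + (0.09/6)·(k1 + 2k2 + 2k3 + k4) = 1.290018
x=0.090000, u=1.290018:
  k1 = f(0.090000, 1.290018) = -2.124538
  k2 = f(0.135000, 1.194414) = -1.928549
  k3 = f(0.135000, 1.203234) = -1.946629
  k4 = f(0.180000, 1.114822) = -1.765385
  u ← 1.290018 + (0.09/6)·(k1 + 2k2 + 2k3 + k4) = 1.115414
u(0.18) ≈ 1.1154

1.1154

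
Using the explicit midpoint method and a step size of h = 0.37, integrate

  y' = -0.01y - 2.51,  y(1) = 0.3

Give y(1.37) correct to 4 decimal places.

Midpoint: k1 = f(x_n, y_n); k2 = f(x_n + h/2, y_n + (h/2)·k1); y_{n+1} = y_n + h·k2.
x=1.000000, y=0.300000:
  k1 = f(1.000000, 0.300000) = -2.513000
  k2 = f(1.185000, -0.164905) = -2.508351
  y ← 0.300000 + 0.37·(-2.508351) = -0.628090
y(1.37) ≈ -0.6281

-0.6281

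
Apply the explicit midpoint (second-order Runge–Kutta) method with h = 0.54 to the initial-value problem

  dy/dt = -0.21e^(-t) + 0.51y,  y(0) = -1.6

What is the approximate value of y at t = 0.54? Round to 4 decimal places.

-2.2035

Midpoint: k1 = f(t_n, y_n); k2 = f(t_n + h/2, y_n + (h/2)·k1); y_{n+1} = y_n + h·k2.
t=0.000000, y=-1.600000:
  k1 = f(0.000000, -1.600000) = -1.026000
  k2 = f(0.270000, -1.877020) = -1.117590
  y ← -1.600000 + 0.54·(-1.117590) = -2.203499
y(0.54) ≈ -2.2035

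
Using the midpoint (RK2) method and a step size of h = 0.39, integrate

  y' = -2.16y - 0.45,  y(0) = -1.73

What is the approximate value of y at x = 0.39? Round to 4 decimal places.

-0.9881

Midpoint: k1 = f(x_n, y_n); k2 = f(x_n + h/2, y_n + (h/2)·k1); y_{n+1} = y_n + h·k2.
x=0.000000, y=-1.730000:
  k1 = f(0.000000, -1.730000) = 3.286800
  k2 = f(0.195000, -1.089074) = 1.902400
  y ← -1.730000 + 0.39·1.902400 = -0.988064
y(0.39) ≈ -0.9881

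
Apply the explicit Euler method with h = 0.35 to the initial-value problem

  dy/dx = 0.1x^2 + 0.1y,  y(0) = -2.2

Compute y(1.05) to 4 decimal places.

-2.4176

Euler: y_{n+1} = y_n + h·f(x_n, y_n).
x=0.000000, y=-2.200000: f=-0.220000 → y ← -2.200000 + 0.35·(-0.220000) = -2.277000
x=0.350000, y=-2.277000: f=-0.215450 → y ← -2.277000 + 0.35·(-0.215450) = -2.352407
x=0.700000, y=-2.352407: f=-0.186241 → y ← -2.352407 + 0.35·(-0.186241) = -2.417592
y(1.05) ≈ -2.4176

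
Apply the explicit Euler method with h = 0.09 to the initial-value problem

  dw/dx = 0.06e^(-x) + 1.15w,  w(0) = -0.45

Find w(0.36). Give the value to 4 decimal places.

Euler: w_{n+1} = w_n + h·f(x_n, w_n).
x=0.000000, w=-0.450000: f=-0.457500 → w ← -0.450000 + 0.09·(-0.457500) = -0.491175
x=0.090000, w=-0.491175: f=-0.510015 → w ← -0.491175 + 0.09·(-0.510015) = -0.537076
x=0.180000, w=-0.537076: f=-0.567522 → w ← -0.537076 + 0.09·(-0.567522) = -0.588153
x=0.270000, w=-0.588153: f=-0.630574 → w ← -0.588153 + 0.09·(-0.630574) = -0.644905
w(0.36) ≈ -0.6449

-0.6449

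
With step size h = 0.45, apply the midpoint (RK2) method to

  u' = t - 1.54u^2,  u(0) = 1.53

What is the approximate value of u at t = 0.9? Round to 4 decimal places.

Midpoint: k1 = f(t_n, u_n); k2 = f(t_n + h/2, u_n + (h/2)·k1); u_{n+1} = u_n + h·k2.
t=0.000000, u=1.530000:
  k1 = f(0.000000, 1.530000) = -3.604986
  k2 = f(0.225000, 0.718878) = -0.570850
  u ← 1.530000 + 0.45·(-0.570850) = 1.273117
t=0.450000, u=1.273117:
  k1 = f(0.450000, 1.273117) = -2.046075
  k2 = f(0.675000, 0.812751) = -0.342268
  u ← 1.273117 + 0.45·(-0.342268) = 1.119097
u(0.9) ≈ 1.1191

1.1191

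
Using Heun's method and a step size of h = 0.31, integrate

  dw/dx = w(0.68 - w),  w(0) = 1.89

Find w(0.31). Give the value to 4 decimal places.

Heun: k1 = f(x_n, w_n); k2 = f(x_n + h, w_n + h·k1); w_{n+1} = w_n + (h/2)·(k1 + k2).
x=0.000000, w=1.890000:
  k1 = f(0.000000, 1.890000) = -2.286900
  k2 = f(0.310000, 1.181061) = -0.591784
  w ← 1.890000 + (0.31/2)·(-2.286900 + (-0.591784)) = 1.443804
w(0.31) ≈ 1.4438

1.4438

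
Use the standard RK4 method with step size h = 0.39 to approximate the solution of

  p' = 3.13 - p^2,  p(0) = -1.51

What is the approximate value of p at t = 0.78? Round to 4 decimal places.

RK4: k1 = f(t_n, p_n); k2 = f(t_n + h/2, p_n + (h/2)·k1); k3 = f(t_n + h/2, p_n + (h/2)·k2); k4 = f(t_n + h, p_n + h·k3); p_{n+1} = p_n + (h/6)·(k1 + 2k2 + 2k3 + k4).
t=0.000000, p=-1.510000:
  k1 = f(0.000000, -1.510000) = 0.849900
  k2 = f(0.195000, -1.344270) = 1.322940
  k3 = f(0.195000, -1.252027) = 1.562429
  k4 = f(0.390000, -0.900653) = 2.318825
  p ← -1.510000 + (0.39/6)·(k1 + 2k2 + 2k3 + k4) = -0.928935
t=0.390000, p=-0.928935:
  k1 = f(0.390000, -0.928935) = 2.267080
  k2 = f(0.585000, -0.486854) = 2.892973
  k3 = f(0.585000, -0.364805) = 2.996917
  k4 = f(0.780000, 0.239863) = 3.072466
  p ← -0.928935 + (0.39/6)·(k1 + 2k2 + 2k3 + k4) = 0.183821
p(0.78) ≈ 0.1838

0.1838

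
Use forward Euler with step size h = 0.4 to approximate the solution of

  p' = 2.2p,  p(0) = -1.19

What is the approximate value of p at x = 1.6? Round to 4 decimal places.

-14.8655

Euler: p_{n+1} = p_n + h·f(x_n, p_n).
x=0.000000, p=-1.190000: f=-2.618000 → p ← -1.190000 + 0.4·(-2.618000) = -2.237200
x=0.400000, p=-2.237200: f=-4.921840 → p ← -2.237200 + 0.4·(-4.921840) = -4.205936
x=0.800000, p=-4.205936: f=-9.253059 → p ← -4.205936 + 0.4·(-9.253059) = -7.907160
x=1.200000, p=-7.907160: f=-17.395751 → p ← -7.907160 + 0.4·(-17.395751) = -14.865460
p(1.6) ≈ -14.8655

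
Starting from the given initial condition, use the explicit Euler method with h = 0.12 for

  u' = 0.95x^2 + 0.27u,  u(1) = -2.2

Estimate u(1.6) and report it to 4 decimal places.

-1.6392

Euler: u_{n+1} = u_n + h·f(x_n, u_n).
x=1.000000, u=-2.200000: f=0.356000 → u ← -2.200000 + 0.12·0.356000 = -2.157280
x=1.120000, u=-2.157280: f=0.609214 → u ← -2.157280 + 0.12·0.609214 = -2.084174
x=1.240000, u=-2.084174: f=0.897993 → u ← -2.084174 + 0.12·0.897993 = -1.976415
x=1.360000, u=-1.976415: f=1.223488 → u ← -1.976415 + 0.12·1.223488 = -1.829597
x=1.480000, u=-1.829597: f=1.586889 → u ← -1.829597 + 0.12·1.586889 = -1.639170
u(1.6) ≈ -1.6392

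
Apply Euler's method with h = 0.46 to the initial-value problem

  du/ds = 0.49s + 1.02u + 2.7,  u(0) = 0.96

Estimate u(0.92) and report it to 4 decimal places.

5.2426

Euler: u_{n+1} = u_n + h·f(s_n, u_n).
s=0.000000, u=0.960000: f=3.679200 → u ← 0.960000 + 0.46·3.679200 = 2.652432
s=0.460000, u=2.652432: f=5.630881 → u ← 2.652432 + 0.46·5.630881 = 5.242637
u(0.92) ≈ 5.2426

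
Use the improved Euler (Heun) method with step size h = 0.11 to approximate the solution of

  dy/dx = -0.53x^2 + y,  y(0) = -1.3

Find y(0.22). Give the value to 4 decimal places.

Heun: k1 = f(x_n, y_n); k2 = f(x_n + h, y_n + h·k1); y_{n+1} = y_n + (h/2)·(k1 + k2).
x=0.000000, y=-1.300000:
  k1 = f(0.000000, -1.300000) = -1.300000
  k2 = f(0.110000, -1.443000) = -1.449413
  y ← -1.300000 + (0.11/2)·(-1.300000 + (-1.449413)) = -1.451218
x=0.110000, y=-1.451218:
  k1 = f(0.110000, -1.451218) = -1.457631
  k2 = f(0.220000, -1.611557) = -1.637209
  y ← -1.451218 + (0.11/2)·(-1.457631 + (-1.637209)) = -1.621434
y(0.22) ≈ -1.6214

-1.6214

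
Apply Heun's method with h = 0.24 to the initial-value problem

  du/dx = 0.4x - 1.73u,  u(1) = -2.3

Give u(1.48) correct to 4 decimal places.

Heun: k1 = f(x_n, u_n); k2 = f(x_n + h, u_n + h·k1); u_{n+1} = u_n + (h/2)·(k1 + k2).
x=1.000000, u=-2.300000:
  k1 = f(1.000000, -2.300000) = 4.379000
  k2 = f(1.240000, -1.249040) = 2.656839
  u ← -2.300000 + (0.24/2)·(4.379000 + 2.656839) = -1.455699
x=1.240000, u=-1.455699:
  k1 = f(1.240000, -1.455699) = 3.014360
  k2 = f(1.480000, -0.732253) = 1.858798
  u ← -1.455699 + (0.24/2)·(3.014360 + 1.858798) = -0.870920
u(1.48) ≈ -0.8709

-0.8709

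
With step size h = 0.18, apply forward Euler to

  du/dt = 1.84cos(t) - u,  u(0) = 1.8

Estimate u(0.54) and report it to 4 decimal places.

1.7923

Euler: u_{n+1} = u_n + h·f(t_n, u_n).
t=0.000000, u=1.800000: f=0.040000 → u ← 1.800000 + 0.18·0.040000 = 1.807200
t=0.180000, u=1.807200: f=0.003072 → u ← 1.807200 + 0.18·0.003072 = 1.807753
t=0.360000, u=1.807753: f=-0.085703 → u ← 1.807753 + 0.18·(-0.085703) = 1.792327
u(0.54) ≈ 1.7923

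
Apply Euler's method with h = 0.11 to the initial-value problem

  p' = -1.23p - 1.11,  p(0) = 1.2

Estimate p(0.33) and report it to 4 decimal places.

Euler: p_{n+1} = p_n + h·f(x_n, p_n).
x=0.000000, p=1.200000: f=-2.586000 → p ← 1.200000 + 0.11·(-2.586000) = 0.915540
x=0.110000, p=0.915540: f=-2.236114 → p ← 0.915540 + 0.11·(-2.236114) = 0.669567
x=0.220000, p=0.669567: f=-1.933568 → p ← 0.669567 + 0.11·(-1.933568) = 0.456875
p(0.33) ≈ 0.4569

0.4569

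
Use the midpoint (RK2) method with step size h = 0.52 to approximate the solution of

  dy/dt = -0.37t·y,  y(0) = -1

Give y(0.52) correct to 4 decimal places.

-0.9500

Midpoint: k1 = f(t_n, y_n); k2 = f(t_n + h/2, y_n + (h/2)·k1); y_{n+1} = y_n + h·k2.
t=0.000000, y=-1.000000:
  k1 = f(0.000000, -1.000000) = 0.000000
  k2 = f(0.260000, -1.000000) = 0.096200
  y ← -1.000000 + 0.52·0.096200 = -0.949976
y(0.52) ≈ -0.9500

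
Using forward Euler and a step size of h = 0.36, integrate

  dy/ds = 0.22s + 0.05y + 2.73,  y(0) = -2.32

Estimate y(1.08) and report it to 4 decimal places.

Euler: y_{n+1} = y_n + h·f(s_n, y_n).
s=0.000000, y=-2.320000: f=2.614000 → y ← -2.320000 + 0.36·2.614000 = -1.378960
s=0.360000, y=-1.378960: f=2.740252 → y ← -1.378960 + 0.36·2.740252 = -0.392469
s=0.720000, y=-0.392469: f=2.868777 → y ← -0.392469 + 0.36·2.868777 = 0.640290
y(1.08) ≈ 0.6403

0.6403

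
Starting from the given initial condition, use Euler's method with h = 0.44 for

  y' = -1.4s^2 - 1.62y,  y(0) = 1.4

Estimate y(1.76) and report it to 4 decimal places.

-1.2106

Euler: y_{n+1} = y_n + h·f(s_n, y_n).
s=0.000000, y=1.400000: f=-2.268000 → y ← 1.400000 + 0.44·(-2.268000) = 0.402080
s=0.440000, y=0.402080: f=-0.922410 → y ← 0.402080 + 0.44·(-0.922410) = -0.003780
s=0.880000, y=-0.003780: f=-1.078036 → y ← -0.003780 + 0.44·(-1.078036) = -0.478116
s=1.320000, y=-0.478116: f=-1.664812 → y ← -0.478116 + 0.44·(-1.664812) = -1.210633
y(1.76) ≈ -1.2106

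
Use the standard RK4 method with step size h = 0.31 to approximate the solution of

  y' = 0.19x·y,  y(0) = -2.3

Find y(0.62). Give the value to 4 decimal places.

RK4: k1 = f(x_n, y_n); k2 = f(x_n + h/2, y_n + (h/2)·k1); k3 = f(x_n + h/2, y_n + (h/2)·k2); k4 = f(x_n + h, y_n + h·k3); y_{n+1} = y_n + (h/6)·(k1 + 2k2 + 2k3 + k4).
x=0.000000, y=-2.300000:
  k1 = f(0.000000, -2.300000) = 0.000000
  k2 = f(0.155000, -2.300000) = -0.067735
  k3 = f(0.155000, -2.310499) = -0.068044
  k4 = f(0.310000, -2.321094) = -0.136712
  y ← -2.300000 + (0.31/6)·(k1 + 2k2 + 2k3 + k4) = -2.321094
x=0.310000, y=-2.321094:
  k1 = f(0.310000, -2.321094) = -0.136712
  k2 = f(0.465000, -2.342284) = -0.206941
  k3 = f(0.465000, -2.353170) = -0.207903
  k4 = f(0.620000, -2.385544) = -0.281017
  y ← -2.321094 + (0.31/6)·(k1 + 2k2 + 2k3 + k4) = -2.385544
y(0.62) ≈ -2.3855

-2.3855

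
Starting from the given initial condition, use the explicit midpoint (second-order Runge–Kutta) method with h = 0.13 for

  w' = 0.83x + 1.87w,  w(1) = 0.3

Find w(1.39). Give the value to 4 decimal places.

1.1682

Midpoint: k1 = f(x_n, w_n); k2 = f(x_n + h/2, w_n + (h/2)·k1); w_{n+1} = w_n + h·k2.
x=1.000000, w=0.300000:
  k1 = f(1.000000, 0.300000) = 1.391000
  k2 = f(1.065000, 0.390415) = 1.614026
  w ← 0.300000 + 0.13·1.614026 = 0.509823
x=1.130000, w=0.509823:
  k1 = f(1.130000, 0.509823) = 1.891270
  k2 = f(1.195000, 0.632756) = 2.175104
  w ← 0.509823 + 0.13·2.175104 = 0.792587
x=1.260000, w=0.792587:
  k1 = f(1.260000, 0.792587) = 2.527937
  k2 = f(1.325000, 0.956903) = 2.889158
  w ← 0.792587 + 0.13·2.889158 = 1.168177
w(1.39) ≈ 1.1682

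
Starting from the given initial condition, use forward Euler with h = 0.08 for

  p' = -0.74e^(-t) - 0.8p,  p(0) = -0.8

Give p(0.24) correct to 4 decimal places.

Euler: p_{n+1} = p_n + h·f(t_n, p_n).
t=0.000000, p=-0.800000: f=-0.100000 → p ← -0.800000 + 0.08·(-0.100000) = -0.808000
t=0.080000, p=-0.808000: f=-0.036706 → p ← -0.808000 + 0.08·(-0.036706) = -0.810936
t=0.160000, p=-0.810936: f=0.018163 → p ← -0.810936 + 0.08·0.018163 = -0.809483
p(0.24) ≈ -0.8095

-0.8095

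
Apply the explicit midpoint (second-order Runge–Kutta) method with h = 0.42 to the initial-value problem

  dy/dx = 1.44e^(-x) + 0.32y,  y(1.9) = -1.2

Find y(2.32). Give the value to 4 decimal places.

-1.2927

Midpoint: k1 = f(x_n, y_n); k2 = f(x_n + h/2, y_n + (h/2)·k1); y_{n+1} = y_n + h·k2.
x=1.900000, y=-1.200000:
  k1 = f(1.900000, -1.200000) = -0.168621
  k2 = f(2.110000, -1.235410) = -0.220749
  y ← -1.200000 + 0.42·(-0.220749) = -1.292714
y(2.32) ≈ -1.2927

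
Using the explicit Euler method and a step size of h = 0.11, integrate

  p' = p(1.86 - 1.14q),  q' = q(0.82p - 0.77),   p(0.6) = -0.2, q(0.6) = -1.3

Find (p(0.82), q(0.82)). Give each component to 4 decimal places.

-0.3695, -1.0389

Euler on (p,q): p_{n+1} = p_n + h·p', q_{n+1} = q_n + h·q'.
0.600000: (-0.200000, -1.300000); f=(-0.668400, 1.214200) → (-0.273524, -1.166438)
0.710000: (-0.273524, -1.166438); f=(-0.872470, 1.159777) → (-0.369496, -1.038863)
(p(0.82), q(0.82)) ≈ (-0.3695, -1.0389)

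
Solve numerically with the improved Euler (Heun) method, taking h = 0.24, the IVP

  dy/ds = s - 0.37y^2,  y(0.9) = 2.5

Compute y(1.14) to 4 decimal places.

2.2600

Heun: k1 = f(s_n, y_n); k2 = f(s_n + h, y_n + h·k1); y_{n+1} = y_n + (h/2)·(k1 + k2).
s=0.900000, y=2.500000:
  k1 = f(0.900000, 2.500000) = -1.412500
  k2 = f(1.140000, 2.161000) = -0.587871
  y ← 2.500000 + (0.24/2)·(-1.412500 + (-0.587871)) = 2.259956
y(1.14) ≈ 2.2600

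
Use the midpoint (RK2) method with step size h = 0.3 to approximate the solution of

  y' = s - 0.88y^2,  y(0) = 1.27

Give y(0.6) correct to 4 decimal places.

Midpoint: k1 = f(s_n, y_n); k2 = f(s_n + h/2, y_n + (h/2)·k1); y_{n+1} = y_n + h·k2.
s=0.000000, y=1.270000:
  k1 = f(0.000000, 1.270000) = -1.419352
  k2 = f(0.150000, 1.057097) = -0.833360
  y ← 1.270000 + 0.3·(-0.833360) = 1.019992
s=0.300000, y=1.019992:
  k1 = f(0.300000, 1.019992) = -0.615538
  k2 = f(0.450000, 0.927661) = -0.307289
  y ← 1.019992 + 0.3·(-0.307289) = 0.927805
y(0.6) ≈ 0.9278

0.9278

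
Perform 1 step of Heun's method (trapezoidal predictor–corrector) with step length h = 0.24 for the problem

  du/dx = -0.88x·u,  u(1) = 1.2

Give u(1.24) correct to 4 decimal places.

Heun: k1 = f(x_n, u_n); k2 = f(x_n + h, u_n + h·k1); u_{n+1} = u_n + (h/2)·(k1 + k2).
x=1.000000, u=1.200000:
  k1 = f(1.000000, 1.200000) = -1.056000
  k2 = f(1.240000, 0.946560) = -1.032886
  u ← 1.200000 + (0.24/2)·(-1.056000 + (-1.032886)) = 0.949334
u(1.24) ≈ 0.9493

0.9493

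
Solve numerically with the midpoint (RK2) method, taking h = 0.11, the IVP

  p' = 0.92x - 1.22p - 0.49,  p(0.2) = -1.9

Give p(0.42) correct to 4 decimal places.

Midpoint: k1 = f(x_n, p_n); k2 = f(x_n + h/2, p_n + (h/2)·k1); p_{n+1} = p_n + h·k2.
x=0.200000, p=-1.900000:
  k1 = f(0.200000, -1.900000) = 2.012000
  k2 = f(0.255000, -1.789340) = 1.927595
  p ← -1.900000 + 0.11·1.927595 = -1.687965
x=0.310000, p=-1.687965:
  k1 = f(0.310000, -1.687965) = 1.854517
  k2 = f(0.365000, -1.585966) = 1.780679
  p ← -1.687965 + 0.11·1.780679 = -1.492090
p(0.42) ≈ -1.4921

-1.4921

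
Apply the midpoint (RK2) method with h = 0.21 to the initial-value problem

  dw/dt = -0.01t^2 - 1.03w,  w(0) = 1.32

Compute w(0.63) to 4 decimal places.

0.6933

Midpoint: k1 = f(t_n, w_n); k2 = f(t_n + h/2, w_n + (h/2)·k1); w_{n+1} = w_n + h·k2.
t=0.000000, w=1.320000:
  k1 = f(0.000000, 1.320000) = -1.359600
  k2 = f(0.105000, 1.177242) = -1.212670
  w ← 1.320000 + 0.21·(-1.212670) = 1.065339
t=0.210000, w=1.065339:
  k1 = f(0.210000, 1.065339) = -1.097741
  k2 = f(0.315000, 0.950077) = -0.979571
  w ← 1.065339 + 0.21·(-0.979571) = 0.859629
t=0.420000, w=0.859629:
  k1 = f(0.420000, 0.859629) = -0.887182
  k2 = f(0.525000, 0.766475) = -0.792226
  w ← 0.859629 + 0.21·(-0.792226) = 0.693262
w(0.63) ≈ 0.6933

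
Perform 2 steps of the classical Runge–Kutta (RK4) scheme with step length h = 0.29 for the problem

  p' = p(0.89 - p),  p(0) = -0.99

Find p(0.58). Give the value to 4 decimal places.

-6.3229

RK4: k1 = f(x_n, p_n); k2 = f(x_n + h/2, p_n + (h/2)·k1); k3 = f(x_n + h/2, p_n + (h/2)·k2); k4 = f(x_n + h, p_n + h·k3); p_{n+1} = p_n + (h/6)·(k1 + 2k2 + 2k3 + k4).
x=0.000000, p=-0.990000:
  k1 = f(0.000000, -0.990000) = -1.861200
  k2 = f(0.145000, -1.259874) = -2.708570
  k3 = f(0.145000, -1.382743) = -3.142618
  k4 = f(0.290000, -1.901359) = -5.307377
  p ← -0.990000 + (0.29/6)·(k1 + 2k2 + 2k3 + k4) = -1.902096
x=0.290000, p=-1.902096:
  k1 = f(0.290000, -1.902096) = -5.310835
  k2 = f(0.435000, -2.672167) = -9.518707
  k3 = f(0.435000, -3.282309) = -13.694804
  k4 = f(0.580000, -5.873589) = -39.726547
  p ← -1.902096 + (0.29/6)·(k1 + 2k2 + 2k3 + k4) = -6.322876
p(0.58) ≈ -6.3229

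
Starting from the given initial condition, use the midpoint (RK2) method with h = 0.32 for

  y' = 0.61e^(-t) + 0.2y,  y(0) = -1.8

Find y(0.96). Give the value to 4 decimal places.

Midpoint: k1 = f(t_n, y_n); k2 = f(t_n + h/2, y_n + (h/2)·k1); y_{n+1} = y_n + h·k2.
t=0.000000, y=-1.800000:
  k1 = f(0.000000, -1.800000) = 0.250000
  k2 = f(0.160000, -1.760000) = 0.167808
  y ← -1.800000 + 0.32·0.167808 = -1.746302
t=0.320000, y=-1.746302:
  k1 = f(0.320000, -1.746302) = 0.093691
  k2 = f(0.480000, -1.731311) = 0.031196
  y ← -1.746302 + 0.32·0.031196 = -1.736319
t=0.640000, y=-1.736319:
  k1 = f(0.640000, -1.736319) = -0.025615
  k2 = f(0.800000, -1.740417) = -0.073993
  y ← -1.736319 + 0.32·(-0.073993) = -1.759997
y(0.96) ≈ -1.7600

-1.7600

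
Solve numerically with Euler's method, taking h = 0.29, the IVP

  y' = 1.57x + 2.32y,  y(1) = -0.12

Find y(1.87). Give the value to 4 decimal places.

2.4142

Euler: y_{n+1} = y_n + h·f(x_n, y_n).
x=1.000000, y=-0.120000: f=1.291600 → y ← -0.120000 + 0.29·1.291600 = 0.254564
x=1.290000, y=0.254564: f=2.615888 → y ← 0.254564 + 0.29·2.615888 = 1.013172
x=1.580000, y=1.013172: f=4.831158 → y ← 1.013172 + 0.29·4.831158 = 2.414208
y(1.87) ≈ 2.4142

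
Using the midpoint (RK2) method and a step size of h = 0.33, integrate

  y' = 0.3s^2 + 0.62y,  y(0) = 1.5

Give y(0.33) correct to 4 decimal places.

1.8410

Midpoint: k1 = f(s_n, y_n); k2 = f(s_n + h/2, y_n + (h/2)·k1); y_{n+1} = y_n + h·k2.
s=0.000000, y=1.500000:
  k1 = f(0.000000, 1.500000) = 0.930000
  k2 = f(0.165000, 1.653450) = 1.033307
  y ← 1.500000 + 0.33·1.033307 = 1.840991
y(0.33) ≈ 1.8410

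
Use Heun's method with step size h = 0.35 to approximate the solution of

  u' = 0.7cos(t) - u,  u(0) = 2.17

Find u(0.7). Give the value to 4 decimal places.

Heun: k1 = f(t_n, u_n); k2 = f(t_n + h, u_n + h·k1); u_{n+1} = u_n + (h/2)·(k1 + k2).
t=0.000000, u=2.170000:
  k1 = f(0.000000, 2.170000) = -1.470000
  k2 = f(0.350000, 1.655500) = -0.997939
  u ← 2.170000 + (0.35/2)·(-1.470000 + (-0.997939)) = 1.738111
t=0.350000, u=1.738111:
  k1 = f(0.350000, 1.738111) = -1.080550
  k2 = f(0.700000, 1.359918) = -0.824529
  u ← 1.738111 + (0.35/2)·(-1.080550 + (-0.824529)) = 1.404722
u(0.7) ≈ 1.4047

1.4047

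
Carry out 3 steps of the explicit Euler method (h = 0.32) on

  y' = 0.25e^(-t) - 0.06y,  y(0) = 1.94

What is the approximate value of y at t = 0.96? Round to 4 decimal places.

Euler: y_{n+1} = y_n + h·f(t_n, y_n).
t=0.000000, y=1.940000: f=0.133600 → y ← 1.940000 + 0.32·0.133600 = 1.982752
t=0.320000, y=1.982752: f=0.062572 → y ← 1.982752 + 0.32·0.062572 = 2.002775
t=0.640000, y=2.002775: f=0.011657 → y ← 2.002775 + 0.32·0.011657 = 2.006505
y(0.96) ≈ 2.0065

2.0065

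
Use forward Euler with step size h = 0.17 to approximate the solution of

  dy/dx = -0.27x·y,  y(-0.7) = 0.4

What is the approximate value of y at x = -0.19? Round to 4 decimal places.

0.4299

Euler: y_{n+1} = y_n + h·f(x_n, y_n).
x=-0.700000, y=0.400000: f=0.075600 → y ← 0.400000 + 0.17·0.075600 = 0.412852
x=-0.530000, y=0.412852: f=0.059079 → y ← 0.412852 + 0.17·0.059079 = 0.422895
x=-0.360000, y=0.422895: f=0.041105 → y ← 0.422895 + 0.17·0.041105 = 0.429883
y(-0.19) ≈ 0.4299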